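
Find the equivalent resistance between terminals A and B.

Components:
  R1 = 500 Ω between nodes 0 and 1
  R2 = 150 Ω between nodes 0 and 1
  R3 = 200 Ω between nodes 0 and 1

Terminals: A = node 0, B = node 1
Reduce the network between node 0 (A) and node 1 (B) by series/parallel combination:
  Rp1 = R1 ‖ R2 ‖ R3 (parallel, all between nodes 0 and 1) = 1/(1/500 + 1/150 + 1/200) = 73.17 Ω
R_eq = 73.17 Ω

Final answer: 73.17 Ω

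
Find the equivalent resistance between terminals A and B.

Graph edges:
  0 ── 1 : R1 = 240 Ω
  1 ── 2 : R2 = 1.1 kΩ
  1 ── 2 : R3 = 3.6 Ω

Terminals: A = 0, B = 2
Reduce the network between node 0 (A) and node 2 (B) by series/parallel combination:
  Rp1 = R2 ‖ R3 (parallel, both between nodes 1 and 2) = 1/(1/1100 + 1/3.6) = 3.588 Ω
  Rs1 = R1 + Rp1 (series, joined only at node 1) = 240 + 3.588 = 243.6 Ω
R_eq = 243.6 Ω

Final answer: 243.6 Ω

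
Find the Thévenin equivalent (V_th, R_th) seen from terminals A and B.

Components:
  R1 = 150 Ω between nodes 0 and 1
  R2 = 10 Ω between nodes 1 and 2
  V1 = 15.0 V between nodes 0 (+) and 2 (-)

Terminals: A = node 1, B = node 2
Step 1 — V_th is the open-circuit voltage V_A - V_B (nothing connected across the terminals).
Nodal analysis, taking node 2 as the 0 V reference.
Source V1 fixes V_0 = 15 V.
KCL at each unknown node (sum of currents leaving = 0; resistances in Ω):
  Node 1: (V_1 - 15)/150 + (V_1 - 0)/10 = 0
Collecting terms: 0.1067 × V_1 = 0.1  =>  V_1 = 0.9375 V
V_th = V_1 - V_2 = 0.9375 - 0 = 0.9375 V
Step 2 — R_th: zero the source — replace V1 by a short circuit (node 2 merges into node 0) — and find the resistance seen between A (node 1) and B (node 0).
Reduce the network between node 1 (A) and node 0 (B) by series/parallel combination:
  Rp1 = R1 ‖ R2 (parallel, both between nodes 0 and 1) = 1/(1/150 + 1/10) = 9.375 Ω
R_th = 9.375 Ω

Final answer: V_th = 0.9375 V, R_th = 9.375 Ω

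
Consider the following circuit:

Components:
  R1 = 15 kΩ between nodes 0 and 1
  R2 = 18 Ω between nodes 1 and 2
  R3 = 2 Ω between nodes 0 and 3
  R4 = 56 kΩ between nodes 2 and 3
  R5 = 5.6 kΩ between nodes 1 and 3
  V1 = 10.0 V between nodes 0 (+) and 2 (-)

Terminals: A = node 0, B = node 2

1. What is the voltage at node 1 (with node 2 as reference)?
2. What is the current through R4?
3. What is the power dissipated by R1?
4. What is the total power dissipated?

Nodal analysis, taking node 2 as the 0 V reference.
Source V1 fixes V_0 = 10 V.
KCL at each unknown node (sum of currents leaving = 0; resistances in Ω):
  Node 1: (V_1 - 10)/15000 + (V_1 - 0)/18 + (V_1 - V_3)/5600 = 0
  Node 3: (V_3 - 10)/2 + (V_3 - 0)/56000 + (V_3 - V_1)/5600 = 0
Collecting terms (coefficients in siemens):
  0.0558·V_1 - 0.0001786·V_3 = 0.0006667
  0.5002·V_3 - 0.0001786·V_1 = 5
Determinant D = (0.0558)(0.5002) - (-0.0001786)(-0.0001786) = 0.02791
V_1 = [(0.0006667)(0.5002) - (-0.0001786)(5)]/D = 0.04394 V
V_3 = [(0.0558)(5) - (0.0006667)(-0.0001786)]/D = 9.996 V
Part 1:
  Read off the nodal solution: V_1 = 0.04394 V
Part 2:
  I_R4 = (V_2 - V_3)/R4 = (0 - 9.996)/56000 = -0.0001785 A
  Magnitude: I_R4 = 0.0001785 A
Part 3:
  I_R1 = (V_0 - V_1)/R1 = (10 - 0.04394)/15000 = 0.0006637 A
  P_R1 = I_R1² × R1 = (0.0006637)² × 15000 = 0.006608 W
Part 4:
  Power in each resistor, P = (ΔV)²/R:
    P_R1 = (10 - 0.04394)²/15000 = 0.006608 W
    P_R2 = (0.04394 - 0)²/18 = 0.0001072 W
    P_R3 = (10 - 9.996)²/2 = 0.000007649 W
    P_R4 = (0 - 9.996)²/56000 = 0.001784 W
    P_R5 = (0.04394 - 9.996)²/5600 = 0.01769 W
  P_total = P_R1 + P_R2 + P_R3 + P_R4 + P_R5 = 0.02619 W

Final answers:
1. V_1 = 0.04394 V
2. I_R4 = 0.0001785 A
3. P_R1 = 0.006608 W
4. P_total = 0.02619 W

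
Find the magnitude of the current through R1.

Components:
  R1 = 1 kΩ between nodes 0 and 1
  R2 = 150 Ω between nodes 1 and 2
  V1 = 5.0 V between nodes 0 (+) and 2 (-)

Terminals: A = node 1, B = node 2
Nodal analysis, taking node 2 as the 0 V reference.
Source V1 fixes V_0 = 5 V.
KCL at each unknown node (sum of currents leaving = 0; resistances in Ω):
  Node 1: (V_1 - 5)/1000 + (V_1 - 0)/150 = 0
Collecting terms: 0.007667 × V_1 = 0.005  =>  V_1 = 0.6522 V
I_R1 = (V_0 - V_1)/R1 = (5 - 0.6522)/1000 = 0.004348 A
|I_R1| = 0.004348 A

Final answer: |I_R1| = 0.004348 A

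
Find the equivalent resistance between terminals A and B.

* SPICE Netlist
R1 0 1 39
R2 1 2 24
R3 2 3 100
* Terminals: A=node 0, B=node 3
Reduce the network between node 0 (A) and node 3 (B) by series/parallel combination:
  Rs1 = R1 + R2 (series, joined only at node 1) = 39 + 24 = 63 Ω
  Rs2 = R3 + Rs1 (series, joined only at node 2) = 100 + 63 = 163 Ω
R_eq = 163 Ω

Final answer: 163 Ω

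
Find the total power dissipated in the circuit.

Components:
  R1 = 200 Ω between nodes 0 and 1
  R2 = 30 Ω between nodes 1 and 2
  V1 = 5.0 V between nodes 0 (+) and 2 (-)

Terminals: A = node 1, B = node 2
Nodal analysis, taking node 2 as the 0 V reference.
Source V1 fixes V_0 = 5 V.
KCL at each unknown node (sum of currents leaving = 0; resistances in Ω):
  Node 1: (V_1 - 5)/200 + (V_1 - 0)/30 = 0
Collecting terms: 0.03833 × V_1 = 0.025  =>  V_1 = 0.6522 V
Power in each resistor, P = (ΔV)²/R:
  P_R1 = (5 - 0.6522)²/200 = 0.09452 W
  P_R2 = (0.6522 - 0)²/30 = 0.01418 W
P_total = P_R1 + P_R2 = 0.1087 W

Final answer: 0.1087 W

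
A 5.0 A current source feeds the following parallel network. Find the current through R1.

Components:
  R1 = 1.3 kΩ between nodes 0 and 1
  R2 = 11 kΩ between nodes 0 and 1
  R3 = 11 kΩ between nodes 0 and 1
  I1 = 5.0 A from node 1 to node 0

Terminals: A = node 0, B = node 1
All resistors sit directly between nodes 0 and 1, so they are in parallel and share one voltage V; the full source current 5 A splits among them.
1/R_par = 1/1300 + 1/11000 + 1/11000 = 0.000951 S  =>  R_par = 1051 Ω
V = I × R_par = 5 × 1051 = 5257 V
I_R1 = V/R1 = 5257/1300 = 4.044 A

Final answer: 4.044 A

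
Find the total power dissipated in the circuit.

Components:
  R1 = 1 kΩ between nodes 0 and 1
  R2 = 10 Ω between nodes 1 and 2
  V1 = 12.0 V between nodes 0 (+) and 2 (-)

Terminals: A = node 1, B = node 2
Nodal analysis, taking node 2 as the 0 V reference.
Source V1 fixes V_0 = 12 V.
KCL at each unknown node (sum of currents leaving = 0; resistances in Ω):
  Node 1: (V_1 - 12)/1000 + (V_1 - 0)/10 = 0
Collecting terms: 0.101 × V_1 = 0.012  =>  V_1 = 0.1188 V
Power in each resistor, P = (ΔV)²/R:
  P_R1 = (12 - 0.1188)²/1000 = 0.1412 W
  P_R2 = (0.1188 - 0)²/10 = 0.001412 W
P_total = P_R1 + P_R2 = 0.1426 W

Final answer: 0.1426 W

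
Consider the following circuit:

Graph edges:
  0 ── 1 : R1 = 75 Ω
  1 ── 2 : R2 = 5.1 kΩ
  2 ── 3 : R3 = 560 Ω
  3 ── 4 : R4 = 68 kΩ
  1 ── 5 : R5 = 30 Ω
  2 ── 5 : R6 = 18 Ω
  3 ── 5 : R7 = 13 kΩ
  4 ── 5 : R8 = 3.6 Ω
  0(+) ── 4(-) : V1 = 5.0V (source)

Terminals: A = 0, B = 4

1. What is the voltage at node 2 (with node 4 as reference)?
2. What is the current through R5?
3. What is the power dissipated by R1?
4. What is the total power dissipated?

Nodal analysis, taking node 4 as the 0 V reference.
Source V1 fixes V_0 = 5 V.
KCL at each unknown node (sum of currents leaving = 0; resistances in Ω):
  Node 1: (V_1 - 5)/75 + (V_1 - V_2)/5100 + (V_1 - V_5)/30 = 0
  Node 2: (V_2 - V_1)/5100 + (V_2 - V_3)/560 + (V_2 - V_5)/18 = 0
  Node 3: (V_3 - V_2)/560 + (V_3 - 0)/68000 + (V_3 - V_5)/13000 = 0
  Node 5: (V_5 - V_1)/30 + (V_5 - V_2)/18 + (V_5 - V_3)/13000 + (V_5 - 0)/3.6 = 0
Collecting terms (coefficients in siemens):
  0.04686·V_1 - 0.0001961·V_2 - 0.03333·V_5 = 0.06667
  0.05754·V_2 - 0.0001961·V_1 - 0.001786·V_3 - 0.05556·V_5 = 0
  0.001877·V_3 - 0.001786·V_2 - 0.00007692·V_5 = 0
  0.3667·V_5 - 0.03333·V_1 - 0.05556·V_2 - 0.00007692·V_3 = 0
Solving these 4 simultaneous equations (Gaussian elimination) gives:
  V_1 = 1.541 V, V_2 = 0.1708 V, V_3 = 0.1693 V, V_5 = 0.166 V
Part 1:
  Read off the nodal solution: V_2 = 0.1708 V
Part 2:
  I_R5 = (V_1 - V_5)/R5 = (1.541 - 0.166)/30 = 0.04585 A
  Magnitude: I_R5 = 0.04585 A
Part 3:
  I_R1 = (V_0 - V_1)/R1 = (5 - 1.541)/75 = 0.04611 A
  P_R1 = I_R1² × R1 = (0.04611)² × 75 = 0.1595 W
Part 4:
  Power in each resistor, P = (ΔV)²/R:
    P_R1 = (5 - 1.541)²/75 = 0.1595 W
    P_R2 = (1.541 - 0.1708)²/5100 = 0.0003683 W
    P_R3 = (0.1708 - 0.1693)²/560 = 0.000000004202 W
    P_R4 = (0.1693 - 0)²/68000 = 0.0000004213 W
    P_R5 = (1.541 - 0.166)²/30 = 0.06306 W
    P_R6 = (0.1708 - 0.166)²/18 = 0.000001274 W
    P_R7 = (0.1693 - 0.166)²/13000 = 0.0000000008145 W
    P_R8 = (0 - 0.166)²/3.6 = 0.007655 W
  P_total = P_R1 + P_R2 + P_R3 + P_R4 + P_R5 + P_R6 + P_R7 + P_R8 = 0.2306 W

Final answers:
1. V_2 = 0.1708 V
2. I_R5 = 0.04585 A
3. P_R1 = 0.1595 W
4. P_total = 0.2306 W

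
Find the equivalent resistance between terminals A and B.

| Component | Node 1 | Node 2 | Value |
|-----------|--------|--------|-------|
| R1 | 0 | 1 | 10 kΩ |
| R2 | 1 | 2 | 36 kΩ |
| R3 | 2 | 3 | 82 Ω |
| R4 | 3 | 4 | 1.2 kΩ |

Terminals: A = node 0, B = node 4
Reduce the network between node 0 (A) and node 4 (B) by series/parallel combination:
  Rs1 = R1 + R2 (series, joined only at node 1) = 10000 + 36000 = 46000 Ω
  Rs2 = R3 + Rs1 (series, joined only at node 2) = 82 + 46000 = 46080 Ω
  Rs3 = R4 + Rs2 (series, joined only at node 3) = 1200 + 46080 = 47280 Ω
R_eq = 47.28 kΩ

Final answer: 47.28 kΩ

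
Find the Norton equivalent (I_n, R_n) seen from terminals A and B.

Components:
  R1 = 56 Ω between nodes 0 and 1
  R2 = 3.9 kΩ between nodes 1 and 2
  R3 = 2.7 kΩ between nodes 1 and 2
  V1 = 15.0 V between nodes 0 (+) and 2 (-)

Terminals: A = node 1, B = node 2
Find the Thévenin equivalent first; then I_n = V_th/R_th and R_n = R_th.
Step 1 — V_th is the open-circuit voltage V_A - V_B (nothing connected across the terminals).
Nodal analysis, taking node 2 as the 0 V reference.
Source V1 fixes V_0 = 15 V.
KCL at each unknown node (sum of currents leaving = 0; resistances in Ω):
  Node 1: (V_1 - 15)/56 + (V_1 - 0)/3900 + (V_1 - 0)/2700 = 0
Collecting terms: 0.01848 × V_1 = 0.2679  =>  V_1 = 14.49 V
V_th = V_1 - V_2 = 14.49 - 0 = 14.49 V
Step 2 — R_th: zero the source — replace V1 by a short circuit (node 2 merges into node 0) — and find the resistance seen between A (node 1) and B (node 0).
Reduce the network between node 1 (A) and node 0 (B) by series/parallel combination:
  Rp1 = R1 ‖ R2 ‖ R3 (parallel, all between nodes 0 and 1) = 1/(1/56 + 1/3900 + 1/2700) = 54.1 Ω
R_th = 54.1 Ω
I_n = V_th/R_th = 14.49/54.1 = 0.2679 A, and R_n = R_th = 54.1 Ω

Final answer: I_n = 0.2679 A, R_n = 54.1 Ω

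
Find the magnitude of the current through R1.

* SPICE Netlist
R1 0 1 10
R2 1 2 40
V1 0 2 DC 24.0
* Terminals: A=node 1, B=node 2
Nodal analysis, taking node 2 as the 0 V reference.
Source V1 fixes V_0 = 24 V.
KCL at each unknown node (sum of currents leaving = 0; resistances in Ω):
  Node 1: (V_1 - 24)/10 + (V_1 - 0)/40 = 0
Collecting terms: 0.125 × V_1 = 2.4  =>  V_1 = 19.2 V
I_R1 = (V_0 - V_1)/R1 = (24 - 19.2)/10 = 0.48 A
|I_R1| = 0.48 A

Final answer: |I_R1| = 0.48 A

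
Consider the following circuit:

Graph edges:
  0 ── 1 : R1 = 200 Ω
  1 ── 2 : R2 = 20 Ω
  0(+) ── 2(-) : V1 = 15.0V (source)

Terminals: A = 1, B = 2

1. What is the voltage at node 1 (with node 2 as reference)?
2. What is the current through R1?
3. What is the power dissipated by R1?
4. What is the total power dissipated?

Nodal analysis, taking node 2 as the 0 V reference.
Source V1 fixes V_0 = 15 V.
KCL at each unknown node (sum of currents leaving = 0; resistances in Ω):
  Node 1: (V_1 - 15)/200 + (V_1 - 0)/20 = 0
Collecting terms: 0.055 × V_1 = 0.075  =>  V_1 = 1.364 V
Part 1:
  Read off the nodal solution: V_1 = 1.364 V
Part 2:
  I_R1 = (V_0 - V_1)/R1 = (15 - 1.364)/200 = 0.06818 A
  Magnitude: I_R1 = 0.06818 A
Part 3:
  I_R1 = (V_0 - V_1)/R1 = (15 - 1.364)/200 = 0.06818 A
  P_R1 = I_R1² × R1 = (0.06818)² × 200 = 0.9298 W
Part 4:
  Power in each resistor, P = (ΔV)²/R:
    P_R1 = (15 - 1.364)²/200 = 0.9298 W
    P_R2 = (1.364 - 0)²/20 = 0.09298 W
  P_total = P_R1 + P_R2 = 1.023 W

Final answers:
1. V_1 = 1.364 V
2. I_R1 = 0.06818 A
3. P_R1 = 0.9298 W
4. P_total = 1.023 W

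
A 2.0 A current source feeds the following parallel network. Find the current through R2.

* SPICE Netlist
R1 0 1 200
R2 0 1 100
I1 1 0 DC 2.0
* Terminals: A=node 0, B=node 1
All resistors sit directly between nodes 0 and 1, so they are in parallel and share one voltage V; the full source current 2 A splits among them.
1/R_par = 1/200 + 1/100 = 0.015 S  =>  R_par = 66.67 Ω
V = I × R_par = 2 × 66.67 = 133.3 V
I_R2 = V/R2 = 133.3/100 = 1.333 A

Final answer: 1.333 A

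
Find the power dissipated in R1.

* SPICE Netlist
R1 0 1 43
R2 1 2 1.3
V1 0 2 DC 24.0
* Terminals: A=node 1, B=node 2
Nodal analysis, taking node 2 as the 0 V reference.
Source V1 fixes V_0 = 24 V.
KCL at each unknown node (sum of currents leaving = 0; resistances in Ω):
  Node 1: (V_1 - 24)/43 + (V_1 - 0)/1.3 = 0
Collecting terms: 0.7925 × V_1 = 0.5581  =>  V_1 = 0.7043 V
I_R1 = (V_0 - V_1)/R1 = (24 - 0.7043)/43 = 0.5418 A
P_R1 = I_R1² × R1 = (0.5418)² × 43 = 12.62 W

Final answer: 12.62 W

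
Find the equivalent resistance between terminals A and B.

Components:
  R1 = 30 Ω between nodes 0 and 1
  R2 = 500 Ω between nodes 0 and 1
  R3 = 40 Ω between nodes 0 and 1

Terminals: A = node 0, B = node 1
Reduce the network between node 0 (A) and node 1 (B) by series/parallel combination:
  Rp1 = R1 ‖ R2 ‖ R3 (parallel, all between nodes 0 and 1) = 1/(1/30 + 1/500 + 1/40) = 16.57 Ω
R_eq = 16.57 Ω

Final answer: 16.57 Ω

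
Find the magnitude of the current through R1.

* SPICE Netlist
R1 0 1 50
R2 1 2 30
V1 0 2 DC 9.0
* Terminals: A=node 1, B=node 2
Nodal analysis, taking node 2 as the 0 V reference.
Source V1 fixes V_0 = 9 V.
KCL at each unknown node (sum of currents leaving = 0; resistances in Ω):
  Node 1: (V_1 - 9)/50 + (V_1 - 0)/30 = 0
Collecting terms: 0.05333 × V_1 = 0.18  =>  V_1 = 3.375 V
I_R1 = (V_0 - V_1)/R1 = (9 - 3.375)/50 = 0.1125 A
|I_R1| = 0.1125 A

Final answer: |I_R1| = 0.1125 A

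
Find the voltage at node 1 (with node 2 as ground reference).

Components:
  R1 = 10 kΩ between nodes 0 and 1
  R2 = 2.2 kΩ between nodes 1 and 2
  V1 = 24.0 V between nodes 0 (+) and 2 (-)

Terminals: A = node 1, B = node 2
Nodal analysis, taking node 2 as the 0 V reference.
Source V1 fixes V_0 = 24 V.
KCL at each unknown node (sum of currents leaving = 0; resistances in Ω):
  Node 1: (V_1 - 24)/10000 + (V_1 - 0)/2200 = 0
Collecting terms: 0.0005545 × V_1 = 0.0024  =>  V_1 = 4.328 V
The requested potential is V_1 = 4.328 V.

Final answer: V_1 = 4.328 V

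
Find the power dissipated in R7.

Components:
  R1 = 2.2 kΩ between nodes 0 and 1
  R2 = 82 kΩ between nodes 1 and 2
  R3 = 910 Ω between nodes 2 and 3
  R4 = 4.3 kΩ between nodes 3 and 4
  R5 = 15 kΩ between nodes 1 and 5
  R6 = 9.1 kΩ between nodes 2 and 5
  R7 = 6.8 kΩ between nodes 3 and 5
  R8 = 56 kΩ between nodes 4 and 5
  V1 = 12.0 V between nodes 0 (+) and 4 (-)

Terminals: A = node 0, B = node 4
Nodal analysis, taking node 4 as the 0 V reference.
Source V1 fixes V_0 = 12 V.
KCL at each unknown node (sum of currents leaving = 0; resistances in Ω):
  Node 1: (V_1 - 12)/2200 + (V_1 - V_2)/82000 + (V_1 - V_5)/15000 = 0
  Node 2: (V_2 - V_1)/82000 + (V_2 - V_3)/910 + (V_2 - V_5)/9100 = 0
  Node 3: (V_3 - V_2)/910 + (V_3 - 0)/4300 + (V_3 - V_5)/6800 = 0
  Node 5: (V_5 - V_1)/15000 + (V_5 - V_2)/9100 + (V_5 - V_3)/6800 + (V_5 - 0)/56000 = 0
Collecting terms (coefficients in siemens):
  0.0005334·V_1 - 0.0000122·V_2 - 0.00006667·V_5 = 0.005455
  0.001221·V_2 - 0.0000122·V_1 - 0.001099·V_3 - 0.0001099·V_5 = 0
  0.001479·V_3 - 0.001099·V_2 - 0.0001471·V_5 = 0
  0.0003415·V_5 - 0.00006667·V_1 - 0.0001099·V_2 - 0.0001471·V_3 = 0
Solving these 4 simultaneous equations (Gaussian elimination) gives:
  V_1 = 10.75 V, V_2 = 2.379 V, V_3 = 2.145 V, V_5 = 3.789 V
I_R7 = (V_3 - V_5)/R7 = (2.145 - 3.789)/6800 = -0.0002417 A
P_R7 = I_R7² × R7 = (-0.0002417)² × 6800 = 0.0003974 W

Final answer: 0.0003974 W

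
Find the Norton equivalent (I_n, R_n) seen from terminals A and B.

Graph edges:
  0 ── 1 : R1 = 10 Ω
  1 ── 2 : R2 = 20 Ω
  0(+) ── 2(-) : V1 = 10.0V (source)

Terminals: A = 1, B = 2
Find the Thévenin equivalent first; then I_n = V_th/R_th and R_n = R_th.
Step 1 — V_th is the open-circuit voltage V_A - V_B (nothing connected across the terminals).
Nodal analysis, taking node 2 as the 0 V reference.
Source V1 fixes V_0 = 10 V.
KCL at each unknown node (sum of currents leaving = 0; resistances in Ω):
  Node 1: (V_1 - 10)/10 + (V_1 - 0)/20 = 0
Collecting terms: 0.15 × V_1 = 1  =>  V_1 = 6.667 V
V_th = V_1 - V_2 = 6.667 - 0 = 6.667 V
Step 2 — R_th: zero the source — replace V1 by a short circuit (node 2 merges into node 0) — and find the resistance seen between A (node 1) and B (node 0).
Reduce the network between node 1 (A) and node 0 (B) by series/parallel combination:
  Rp1 = R1 ‖ R2 (parallel, both between nodes 0 and 1) = 1/(1/10 + 1/20) = 6.667 Ω
R_th = 6.667 Ω
I_n = V_th/R_th = 6.667/6.667 = 1 A, and R_n = R_th = 6.667 Ω

Final answer: I_n = 1 A, R_n = 6.667 Ω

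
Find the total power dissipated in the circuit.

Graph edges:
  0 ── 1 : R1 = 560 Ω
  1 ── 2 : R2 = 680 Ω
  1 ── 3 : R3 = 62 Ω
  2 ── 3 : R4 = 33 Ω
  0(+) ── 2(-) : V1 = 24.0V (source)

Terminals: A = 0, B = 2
Nodal analysis, taking node 2 as the 0 V reference.
Source V1 fixes V_0 = 24 V.
KCL at each unknown node (sum of currents leaving = 0; resistances in Ω):
  Node 1: (V_1 - 24)/560 + (V_1 - 0)/680 + (V_1 - V_3)/62 = 0
  Node 3: (V_3 - V_1)/62 + (V_3 - 0)/33 = 0
Collecting terms (coefficients in siemens):
  0.01939·V_1 - 0.01613·V_3 = 0.04286
  0.04643·V_3 - 0.01613·V_1 = 0
Determinant D = (0.01939)(0.04643) - (-0.01613)(-0.01613) = 0.00064
V_1 = [(0.04286)(0.04643) - (-0.01613)(0)]/D = 3.11 V
V_3 = [(0.01939)(0) - (0.04286)(-0.01613)]/D = 1.08 V
Power in each resistor, P = (ΔV)²/R:
  P_R1 = (24 - 3.11)²/560 = 0.7793 W
  P_R2 = (3.11 - 0)²/680 = 0.01422 W
  P_R3 = (3.11 - 1.08)²/62 = 0.06642 W
  P_R4 = (0 - 1.08)²/33 = 0.03535 W
P_total = P_R1 + P_R2 + P_R3 + P_R4 = 0.8953 W

Final answer: 0.8953 W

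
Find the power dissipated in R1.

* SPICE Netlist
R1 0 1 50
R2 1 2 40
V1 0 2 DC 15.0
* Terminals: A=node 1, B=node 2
Nodal analysis, taking node 2 as the 0 V reference.
Source V1 fixes V_0 = 15 V.
KCL at each unknown node (sum of currents leaving = 0; resistances in Ω):
  Node 1: (V_1 - 15)/50 + (V_1 - 0)/40 = 0
Collecting terms: 0.045 × V_1 = 0.3  =>  V_1 = 6.667 V
I_R1 = (V_0 - V_1)/R1 = (15 - 6.667)/50 = 0.1667 A
P_R1 = I_R1² × R1 = (0.1667)² × 50 = 1.389 W

Final answer: 1.389 W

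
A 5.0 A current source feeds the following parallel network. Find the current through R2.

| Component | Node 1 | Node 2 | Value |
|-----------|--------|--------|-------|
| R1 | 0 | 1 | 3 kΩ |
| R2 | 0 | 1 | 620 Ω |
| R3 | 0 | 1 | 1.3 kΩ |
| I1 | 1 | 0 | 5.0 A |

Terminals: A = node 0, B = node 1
All resistors sit directly between nodes 0 and 1, so they are in parallel and share one voltage V; the full source current 5 A splits among them.
1/R_par = 1/3000 + 1/620 + 1/1300 = 0.002715 S  =>  R_par = 368.3 Ω
V = I × R_par = 5 × 368.3 = 1841 V
I_R2 = V/R2 = 1841/620 = 2.97 A

Final answer: 2.97 A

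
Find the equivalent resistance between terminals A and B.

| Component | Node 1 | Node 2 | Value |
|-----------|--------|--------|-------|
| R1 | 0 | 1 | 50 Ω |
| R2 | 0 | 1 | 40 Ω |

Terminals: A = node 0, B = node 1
Reduce the network between node 0 (A) and node 1 (B) by series/parallel combination:
  Rp1 = R1 ‖ R2 (parallel, both between nodes 0 and 1) = 1/(1/50 + 1/40) = 22.22 Ω
R_eq = 22.22 Ω

Final answer: 22.22 Ω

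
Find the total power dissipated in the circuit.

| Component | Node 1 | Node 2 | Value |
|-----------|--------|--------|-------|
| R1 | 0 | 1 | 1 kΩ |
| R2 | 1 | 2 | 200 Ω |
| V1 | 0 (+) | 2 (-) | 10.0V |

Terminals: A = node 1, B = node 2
Nodal analysis, taking node 2 as the 0 V reference.
Source V1 fixes V_0 = 10 V.
KCL at each unknown node (sum of currents leaving = 0; resistances in Ω):
  Node 1: (V_1 - 10)/1000 + (V_1 - 0)/200 = 0
Collecting terms: 0.006 × V_1 = 0.01  =>  V_1 = 1.667 V
Power in each resistor, P = (ΔV)²/R:
  P_R1 = (10 - 1.667)²/1000 = 0.06944 W
  P_R2 = (1.667 - 0)²/200 = 0.01389 W
P_total = P_R1 + P_R2 = 0.08333 W

Final answer: 0.08333 W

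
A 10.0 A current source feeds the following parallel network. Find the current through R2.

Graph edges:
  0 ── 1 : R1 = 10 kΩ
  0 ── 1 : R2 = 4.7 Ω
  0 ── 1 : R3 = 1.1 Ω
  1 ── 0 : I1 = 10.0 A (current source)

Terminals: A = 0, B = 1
All resistors sit directly between nodes 0 and 1, so they are in parallel and share one voltage V; the full source current 10 A splits among them.
1/R_par = 1/10000 + 1/4.7 + 1/1.1 = 1.122 S  =>  R_par = 0.8913 Ω
V = I × R_par = 10 × 0.8913 = 8.913 V
I_R2 = V/R2 = 8.913/4.7 = 1.896 A

Final answer: 1.896 A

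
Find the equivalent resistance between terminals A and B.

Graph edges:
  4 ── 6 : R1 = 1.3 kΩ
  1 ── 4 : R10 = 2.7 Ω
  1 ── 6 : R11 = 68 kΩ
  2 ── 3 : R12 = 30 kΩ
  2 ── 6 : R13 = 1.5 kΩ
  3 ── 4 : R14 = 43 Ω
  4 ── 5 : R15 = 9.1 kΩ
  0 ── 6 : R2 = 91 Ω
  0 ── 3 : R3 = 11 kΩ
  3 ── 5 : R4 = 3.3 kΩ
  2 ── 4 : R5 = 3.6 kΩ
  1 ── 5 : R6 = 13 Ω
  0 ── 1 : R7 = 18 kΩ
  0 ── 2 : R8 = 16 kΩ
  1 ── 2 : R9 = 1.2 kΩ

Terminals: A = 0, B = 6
The network is not a plain series/parallel combination. Inject a 1 A test current into terminal A (node 0) and return it from terminal B (node 6); then R_eq = V_A / (1 A).
Nodal analysis, taking node 6 as the 0 V reference.
Current source I_test pushes 1 A into node 0 and draws it out of node 6.
KCL at each unknown node (sum of currents leaving = 0; resistances in Ω):
  Node 0: (V_0 - 0)/91 + (V_0 - V_3)/11000 + (V_0 - V_1)/18000 + (V_0 - V_2)/16000 - 1 = 0
  Node 1: (V_1 - V_0)/18000 + (V_1 - V_5)/13 + (V_1 - V_2)/1200 + (V_1 - V_4)/2.7 + (V_1 - 0)/68000 = 0
  Node 2: (V_2 - V_0)/16000 + (V_2 - V_1)/1200 + (V_2 - V_4)/3600 + (V_2 - V_3)/30000 + (V_2 - 0)/1500 = 0
  Node 3: (V_3 - V_0)/11000 + (V_3 - V_2)/30000 + (V_3 - V_5)/3300 + (V_3 - V_4)/43 = 0
  Node 4: (V_4 - V_1)/2.7 + (V_4 - V_2)/3600 + (V_4 - V_3)/43 + (V_4 - 0)/1300 + (V_4 - V_5)/9100 = 0
  Node 5: (V_5 - V_1)/13 + (V_5 - V_3)/3300 + (V_5 - V_4)/9100 = 0
Collecting terms (coefficients in siemens):
  0.0112·V_0 - 0.00005556·V_1 - 0.0000625·V_2 - 0.00009091·V_3 = 1
  0.4482·V_1 - 0.00005556·V_0 - 0.0008333·V_2 - 0.3704·V_4 - 0.07692·V_5 = 0
  0.001874·V_2 - 0.0000625·V_0 - 0.0008333·V_1 - 0.00003333·V_3 - 0.0002778·V_4 = 0
  0.02368·V_3 - 0.00009091·V_0 - 0.00003333·V_2 - 0.02326·V_4 - 0.000303·V_5 = 0
  0.3948·V_4 - 0.3704·V_1 - 0.0002778·V_2 - 0.02326·V_3 - 0.0001099·V_5 = 0
  0.07734·V_5 - 0.07692·V_1 - 0.000303·V_3 - 0.0001099·V_4 = 0
Solving these 6 simultaneous equations (Gaussian elimination) gives:
  V_0 = 89.52 V, V_1 = 12 V, V_2 = 10.32 V, V_3 = 12.28 V
  V_4 = 11.99 V, V_5 = 12 V
R_eq = V_0 / 1 A = 89.52 Ω

Final answer: 89.52 Ω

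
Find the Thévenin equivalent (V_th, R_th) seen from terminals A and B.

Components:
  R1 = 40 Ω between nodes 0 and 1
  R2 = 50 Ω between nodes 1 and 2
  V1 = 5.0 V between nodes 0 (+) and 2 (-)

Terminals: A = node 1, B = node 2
Step 1 — V_th is the open-circuit voltage V_A - V_B (nothing connected across the terminals).
Nodal analysis, taking node 2 as the 0 V reference.
Source V1 fixes V_0 = 5 V.
KCL at each unknown node (sum of currents leaving = 0; resistances in Ω):
  Node 1: (V_1 - 5)/40 + (V_1 - 0)/50 = 0
Collecting terms: 0.045 × V_1 = 0.125  =>  V_1 = 2.778 V
V_th = V_1 - V_2 = 2.778 - 0 = 2.778 V
Step 2 — R_th: zero the source — replace V1 by a short circuit (node 2 merges into node 0) — and find the resistance seen between A (node 1) and B (node 0).
Reduce the network between node 1 (A) and node 0 (B) by series/parallel combination:
  Rp1 = R1 ‖ R2 (parallel, both between nodes 0 and 1) = 1/(1/40 + 1/50) = 22.22 Ω
R_th = 22.22 Ω

Final answer: V_th = 2.778 V, R_th = 22.22 Ω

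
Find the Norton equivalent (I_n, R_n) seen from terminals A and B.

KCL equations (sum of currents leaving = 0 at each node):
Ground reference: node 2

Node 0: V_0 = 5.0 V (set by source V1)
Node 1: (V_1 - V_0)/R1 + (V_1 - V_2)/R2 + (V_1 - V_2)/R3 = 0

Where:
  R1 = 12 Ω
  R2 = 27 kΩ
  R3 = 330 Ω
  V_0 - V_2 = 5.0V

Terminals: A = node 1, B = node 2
Find the Thévenin equivalent first; then I_n = V_th/R_th and R_n = R_th.
Step 1 — V_th is the open-circuit voltage V_A - V_B (nothing connected across the terminals).
Nodal analysis, taking node 2 as the 0 V reference.
Source V1 fixes V_0 = 5 V.
KCL at each unknown node (sum of currents leaving = 0; resistances in Ω):
  Node 1: (V_1 - 5)/12 + (V_1 - 0)/27000 + (V_1 - 0)/330 = 0
Collecting terms: 0.0864 × V_1 = 0.4167  =>  V_1 = 4.822 V
V_th = V_1 - V_2 = 4.822 - 0 = 4.822 V
Step 2 — R_th: zero the source — replace V1 by a short circuit (node 2 merges into node 0) — and find the resistance seen between A (node 1) and B (node 0).
Reduce the network between node 1 (A) and node 0 (B) by series/parallel combination:
  Rp1 = R1 ‖ R2 ‖ R3 (parallel, all between nodes 0 and 1) = 1/(1/12 + 1/27000 + 1/330) = 11.57 Ω
R_th = 11.57 Ω
I_n = V_th/R_th = 4.822/11.57 = 0.4167 A, and R_n = R_th = 11.57 Ω

Final answer: I_n = 0.4167 A, R_n = 11.57 Ω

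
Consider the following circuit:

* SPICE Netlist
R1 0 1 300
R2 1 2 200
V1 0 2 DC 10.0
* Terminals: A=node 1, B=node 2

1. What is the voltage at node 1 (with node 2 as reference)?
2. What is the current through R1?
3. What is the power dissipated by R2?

Nodal analysis, taking node 2 as the 0 V reference.
Source V1 fixes V_0 = 10 V.
KCL at each unknown node (sum of currents leaving = 0; resistances in Ω):
  Node 1: (V_1 - 10)/300 + (V_1 - 0)/200 = 0
Collecting terms: 0.008333 × V_1 = 0.03333  =>  V_1 = 4 V
Part 1:
  Read off the nodal solution: V_1 = 4 V
Part 2:
  I_R1 = (V_0 - V_1)/R1 = (10 - 4)/300 = 0.02 A
  Magnitude: I_R1 = 0.02 A
Part 3:
  I_R2 = (V_1 - V_2)/R2 = (4 - 0)/200 = 0.02 A
  P_R2 = I_R2² × R2 = (0.02)² × 200 = 0.08 W

Final answers:
1. V_1 = 4 V
2. I_R1 = 0.02 A
3. P_R2 = 0.08 W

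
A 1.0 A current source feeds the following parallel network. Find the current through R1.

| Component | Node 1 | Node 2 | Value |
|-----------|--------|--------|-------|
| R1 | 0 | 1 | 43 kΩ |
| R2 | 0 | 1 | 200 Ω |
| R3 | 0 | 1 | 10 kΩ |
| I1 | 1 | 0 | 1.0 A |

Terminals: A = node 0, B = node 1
All resistors sit directly between nodes 0 and 1, so they are in parallel and share one voltage V; the full source current 1 A splits among them.
1/R_par = 1/43000 + 1/200 + 1/10000 = 0.005123 S  =>  R_par = 195.2 Ω
V = I × R_par = 1 × 195.2 = 195.2 V
I_R1 = V/R1 = 195.2/43000 = 0.004539 A

Final answer: 0.004539 A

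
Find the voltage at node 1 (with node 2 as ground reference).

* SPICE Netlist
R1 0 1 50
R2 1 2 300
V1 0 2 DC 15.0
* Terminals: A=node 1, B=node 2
Nodal analysis, taking node 2 as the 0 V reference.
Source V1 fixes V_0 = 15 V.
KCL at each unknown node (sum of currents leaving = 0; resistances in Ω):
  Node 1: (V_1 - 15)/50 + (V_1 - 0)/300 = 0
Collecting terms: 0.02333 × V_1 = 0.3  =>  V_1 = 12.86 V
The requested potential is V_1 = 12.86 V.

Final answer: V_1 = 12.86 V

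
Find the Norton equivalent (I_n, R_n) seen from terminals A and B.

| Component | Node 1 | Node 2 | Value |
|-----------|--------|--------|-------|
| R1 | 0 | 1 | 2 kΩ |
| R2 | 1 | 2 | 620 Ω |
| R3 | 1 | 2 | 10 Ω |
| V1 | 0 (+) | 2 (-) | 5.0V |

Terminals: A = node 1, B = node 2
Find the Thévenin equivalent first; then I_n = V_th/R_th and R_n = R_th.
Step 1 — V_th is the open-circuit voltage V_A - V_B (nothing connected across the terminals).
Nodal analysis, taking node 2 as the 0 V reference.
Source V1 fixes V_0 = 5 V.
KCL at each unknown node (sum of currents leaving = 0; resistances in Ω):
  Node 1: (V_1 - 5)/2000 + (V_1 - 0)/620 + (V_1 - 0)/10 = 0
Collecting terms: 0.1021 × V_1 = 0.0025  =>  V_1 = 0.02448 V
V_th = V_1 - V_2 = 0.02448 - 0 = 0.02448 V
Step 2 — R_th: zero the source — replace V1 by a short circuit (node 2 merges into node 0) — and find the resistance seen between A (node 1) and B (node 0).
Reduce the network between node 1 (A) and node 0 (B) by series/parallel combination:
  Rp1 = R1 ‖ R2 ‖ R3 (parallel, all between nodes 0 and 1) = 1/(1/2000 + 1/620 + 1/10) = 9.793 Ω
R_th = 9.793 Ω
I_n = V_th/R_th = 0.02448/9.793 = 0.0025 A, and R_n = R_th = 9.793 Ω

Final answer: I_n = 0.0025 A, R_n = 9.793 Ω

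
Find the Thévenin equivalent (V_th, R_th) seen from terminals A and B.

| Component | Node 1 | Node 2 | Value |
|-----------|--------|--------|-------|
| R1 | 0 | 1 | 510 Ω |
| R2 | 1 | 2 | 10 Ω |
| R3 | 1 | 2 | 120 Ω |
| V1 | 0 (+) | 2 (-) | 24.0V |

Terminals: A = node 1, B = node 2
Step 1 — V_th is the open-circuit voltage V_A - V_B (nothing connected across the terminals).
Nodal analysis, taking node 2 as the 0 V reference.
Source V1 fixes V_0 = 24 V.
KCL at each unknown node (sum of currents leaving = 0; resistances in Ω):
  Node 1: (V_1 - 24)/510 + (V_1 - 0)/10 + (V_1 - 0)/120 = 0
Collecting terms: 0.1103 × V_1 = 0.04706  =>  V_1 = 0.4267 V
V_th = V_1 - V_2 = 0.4267 - 0 = 0.4267 V
Step 2 — R_th: zero the source — replace V1 by a short circuit (node 2 merges into node 0) — and find the resistance seen between A (node 1) and B (node 0).
Reduce the network between node 1 (A) and node 0 (B) by series/parallel combination:
  Rp1 = R1 ‖ R2 ‖ R3 (parallel, all between nodes 0 and 1) = 1/(1/510 + 1/10 + 1/120) = 9.067 Ω
R_th = 9.067 Ω

Final answer: V_th = 0.4267 V, R_th = 9.067 Ω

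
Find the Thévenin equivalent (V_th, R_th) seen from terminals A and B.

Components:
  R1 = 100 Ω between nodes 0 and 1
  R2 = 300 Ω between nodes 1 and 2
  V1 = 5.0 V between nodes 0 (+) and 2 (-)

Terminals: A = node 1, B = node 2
Step 1 — V_th is the open-circuit voltage V_A - V_B (nothing connected across the terminals).
Nodal analysis, taking node 2 as the 0 V reference.
Source V1 fixes V_0 = 5 V.
KCL at each unknown node (sum of currents leaving = 0; resistances in Ω):
  Node 1: (V_1 - 5)/100 + (V_1 - 0)/300 = 0
Collecting terms: 0.01333 × V_1 = 0.05  =>  V_1 = 3.75 V
V_th = V_1 - V_2 = 3.75 - 0 = 3.75 V
Step 2 — R_th: zero the source — replace V1 by a short circuit (node 2 merges into node 0) — and find the resistance seen between A (node 1) and B (node 0).
Reduce the network between node 1 (A) and node 0 (B) by series/parallel combination:
  Rp1 = R1 ‖ R2 (parallel, both between nodes 0 and 1) = 1/(1/100 + 1/300) = 75 Ω
R_th = 75 Ω

Final answer: V_th = 3.75 V, R_th = 75 Ω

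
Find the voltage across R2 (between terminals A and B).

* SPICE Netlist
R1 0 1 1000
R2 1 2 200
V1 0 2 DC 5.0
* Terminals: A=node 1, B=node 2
R1 and R2 are in series across V1 (node 0 → node 1 → node 2), and the output A–B is taken across R2, so this is a voltage divider.
Series current: I = V1/(R1 + R2) = 5/(1000 + 200) = 5/1200 = 0.004167 A
V_R2 = I × R2 = V1 × R2/(R1 + R2) = 5 × 200/1200 = 0.8333 V

Final answer: 0.8333 V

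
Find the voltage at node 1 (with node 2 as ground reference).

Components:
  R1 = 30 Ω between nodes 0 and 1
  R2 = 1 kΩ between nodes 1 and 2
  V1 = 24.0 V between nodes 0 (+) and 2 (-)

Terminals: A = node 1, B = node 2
Nodal analysis, taking node 2 as the 0 V reference.
Source V1 fixes V_0 = 24 V.
KCL at each unknown node (sum of currents leaving = 0; resistances in Ω):
  Node 1: (V_1 - 24)/30 + (V_1 - 0)/1000 = 0
Collecting terms: 0.03433 × V_1 = 0.8  =>  V_1 = 23.3 V
The requested potential is V_1 = 23.3 V.

Final answer: V_1 = 23.3 V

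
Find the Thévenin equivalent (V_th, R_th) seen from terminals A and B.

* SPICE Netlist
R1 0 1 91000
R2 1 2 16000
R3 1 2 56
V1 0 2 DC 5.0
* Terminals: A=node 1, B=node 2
Step 1 — V_th is the open-circuit voltage V_A - V_B (nothing connected across the terminals).
Nodal analysis, taking node 2 as the 0 V reference.
Source V1 fixes V_0 = 5 V.
KCL at each unknown node (sum of currents leaving = 0; resistances in Ω):
  Node 1: (V_1 - 5)/91000 + (V_1 - 0)/16000 + (V_1 - 0)/56 = 0
Collecting terms: 0.01793 × V_1 = 0.00005495  =>  V_1 = 0.003064 V
V_th = V_1 - V_2 = 0.003064 - 0 = 0.003064 V
Step 2 — R_th: zero the source — replace V1 by a short circuit (node 2 merges into node 0) — and find the resistance seen between A (node 1) and B (node 0).
Reduce the network between node 1 (A) and node 0 (B) by series/parallel combination:
  Rp1 = R1 ‖ R2 ‖ R3 (parallel, all between nodes 0 and 1) = 1/(1/91000 + 1/16000 + 1/56) = 55.77 Ω
R_th = 55.77 Ω

Final answer: V_th = 0.003064 V, R_th = 55.77 Ω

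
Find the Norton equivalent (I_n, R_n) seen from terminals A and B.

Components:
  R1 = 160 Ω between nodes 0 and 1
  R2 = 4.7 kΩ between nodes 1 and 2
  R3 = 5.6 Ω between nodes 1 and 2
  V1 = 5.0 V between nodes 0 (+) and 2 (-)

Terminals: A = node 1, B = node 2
Find the Thévenin equivalent first; then I_n = V_th/R_th and R_n = R_th.
Step 1 — V_th is the open-circuit voltage V_A - V_B (nothing connected across the terminals).
Nodal analysis, taking node 2 as the 0 V reference.
Source V1 fixes V_0 = 5 V.
KCL at each unknown node (sum of currents leaving = 0; resistances in Ω):
  Node 1: (V_1 - 5)/160 + (V_1 - 0)/4700 + (V_1 - 0)/5.6 = 0
Collecting terms: 0.185 × V_1 = 0.03125  =>  V_1 = 0.1689 V
V_th = V_1 - V_2 = 0.1689 - 0 = 0.1689 V
Step 2 — R_th: zero the source — replace V1 by a short circuit (node 2 merges into node 0) — and find the resistance seen between A (node 1) and B (node 0).
Reduce the network between node 1 (A) and node 0 (B) by series/parallel combination:
  Rp1 = R1 ‖ R2 ‖ R3 (parallel, all between nodes 0 and 1) = 1/(1/160 + 1/4700 + 1/5.6) = 5.404 Ω
R_th = 5.404 Ω
I_n = V_th/R_th = 0.1689/5.404 = 0.03125 A, and R_n = R_th = 5.404 Ω

Final answer: I_n = 0.03125 A, R_n = 5.404 Ω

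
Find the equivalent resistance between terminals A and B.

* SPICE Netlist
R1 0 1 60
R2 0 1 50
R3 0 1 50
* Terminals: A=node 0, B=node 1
Reduce the network between node 0 (A) and node 1 (B) by series/parallel combination:
  Rp1 = R1 ‖ R2 ‖ R3 (parallel, all between nodes 0 and 1) = 1/(1/60 + 1/50 + 1/50) = 17.65 Ω
R_eq = 17.65 Ω

Final answer: 17.65 Ω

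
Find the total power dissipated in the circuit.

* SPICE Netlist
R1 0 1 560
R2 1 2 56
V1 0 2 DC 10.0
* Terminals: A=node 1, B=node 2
Nodal analysis, taking node 2 as the 0 V reference.
Source V1 fixes V_0 = 10 V.
KCL at each unknown node (sum of currents leaving = 0; resistances in Ω):
  Node 1: (V_1 - 10)/560 + (V_1 - 0)/56 = 0
Collecting terms: 0.01964 × V_1 = 0.01786  =>  V_1 = 0.9091 V
Power in each resistor, P = (ΔV)²/R:
  P_R1 = (10 - 0.9091)²/560 = 0.1476 W
  P_R2 = (0.9091 - 0)²/56 = 0.01476 W
P_total = P_R1 + P_R2 = 0.1623 W

Final answer: 0.1623 W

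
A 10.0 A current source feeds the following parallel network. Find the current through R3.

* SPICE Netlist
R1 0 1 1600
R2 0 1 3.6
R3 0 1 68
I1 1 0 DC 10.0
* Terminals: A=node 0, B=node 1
All resistors sit directly between nodes 0 and 1, so they are in parallel and share one voltage V; the full source current 10 A splits among them.
1/R_par = 1/1600 + 1/3.6 + 1/68 = 0.2931 S  =>  R_par = 3.412 Ω
V = I × R_par = 10 × 3.412 = 34.12 V
I_R3 = V/R3 = 34.12/68 = 0.5017 A

Final answer: 0.5017 A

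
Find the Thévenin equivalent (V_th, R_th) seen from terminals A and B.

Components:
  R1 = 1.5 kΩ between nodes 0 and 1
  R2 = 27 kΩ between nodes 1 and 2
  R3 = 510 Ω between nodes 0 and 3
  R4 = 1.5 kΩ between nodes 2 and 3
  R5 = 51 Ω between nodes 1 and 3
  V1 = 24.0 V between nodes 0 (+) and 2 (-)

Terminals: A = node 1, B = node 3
Step 1 — V_th is the open-circuit voltage V_A - V_B (nothing connected across the terminals).
Nodal analysis, taking node 2 as the 0 V reference.
Source V1 fixes V_0 = 24 V.
KCL at each unknown node (sum of currents leaving = 0; resistances in Ω):
  Node 1: (V_1 - 24)/1500 + (V_1 - 0)/27000 + (V_1 - V_3)/51 = 0
  Node 3: (V_3 - 24)/510 + (V_3 - 0)/1500 + (V_3 - V_1)/51 = 0
Collecting terms (coefficients in siemens):
  0.02031·V_1 - 0.01961·V_3 = 0.016
  0.02224·V_3 - 0.01961·V_1 = 0.04706
Determinant D = (0.02031)(0.02224) - (-0.01961)(-0.01961) = 0.00006717
V_1 = [(0.016)(0.02224) - (-0.01961)(0.04706)]/D = 19.03 V
V_3 = [(0.02031)(0.04706) - (0.016)(-0.01961)]/D = 18.9 V
V_th = V_1 - V_3 = 19.03 - 18.9 = 0.1329 V
Step 2 — R_th: zero the source — replace V1 by a short circuit (node 2 merges into node 0) — and find the resistance seen between A (node 1) and B (node 3).
Reduce the network between node 1 (A) and node 3 (B) by series/parallel combination:
  Rp1 = R1 ‖ R2 (parallel, both between nodes 0 and 1) = 1/(1/1500 + 1/27000) = 1421 Ω
  Rp2 = R3 ‖ R4 (parallel, both between nodes 0 and 3) = 1/(1/510 + 1/1500) = 380.6 Ω
  Rs1 = Rp1 + Rp2 (series, joined only at node 0) = 1421 + 380.6 = 1802 Ω
  Rp3 = R5 ‖ Rs1 (parallel, both between nodes 1 and 3) = 1/(1/51 + 1/1802) = 49.6 Ω
R_th = 49.6 Ω

Final answer: V_th = 0.1329 V, R_th = 49.6 Ω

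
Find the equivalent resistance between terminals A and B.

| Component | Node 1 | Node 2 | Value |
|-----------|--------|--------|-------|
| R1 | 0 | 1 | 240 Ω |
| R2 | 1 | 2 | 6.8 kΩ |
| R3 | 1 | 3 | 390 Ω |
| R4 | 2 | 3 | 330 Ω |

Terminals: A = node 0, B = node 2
Reduce the network between node 0 (A) and node 2 (B) by series/parallel combination:
  Rs1 = R3 + R4 (series, joined only at node 3) = 390 + 330 = 720 Ω
  Rp1 = R2 ‖ Rs1 (parallel, both between nodes 1 and 2) = 1/(1/6800 + 1/720) = 651.1 Ω
  Rs2 = R1 + Rp1 (series, joined only at node 1) = 240 + 651.1 = 891.1 Ω
R_eq = 891.1 Ω

Final answer: 891.1 Ω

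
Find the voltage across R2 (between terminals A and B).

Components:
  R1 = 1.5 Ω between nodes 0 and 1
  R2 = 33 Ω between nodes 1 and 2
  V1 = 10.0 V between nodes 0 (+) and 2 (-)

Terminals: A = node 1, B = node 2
R1 and R2 are in series across V1 (node 0 → node 1 → node 2), and the output A–B is taken across R2, so this is a voltage divider.
Series current: I = V1/(R1 + R2) = 10/(1.5 + 33) = 10/34.5 = 0.2899 A
V_R2 = I × R2 = V1 × R2/(R1 + R2) = 10 × 33/34.5 = 9.565 V

Final answer: 9.565 V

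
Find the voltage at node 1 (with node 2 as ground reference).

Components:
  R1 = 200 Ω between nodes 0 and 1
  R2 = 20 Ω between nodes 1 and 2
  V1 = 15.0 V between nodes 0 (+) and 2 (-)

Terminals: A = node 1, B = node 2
Nodal analysis, taking node 2 as the 0 V reference.
Source V1 fixes V_0 = 15 V.
KCL at each unknown node (sum of currents leaving = 0; resistances in Ω):
  Node 1: (V_1 - 15)/200 + (V_1 - 0)/20 = 0
Collecting terms: 0.055 × V_1 = 0.075  =>  V_1 = 1.364 V
The requested potential is V_1 = 1.364 V.

Final answer: V_1 = 1.364 V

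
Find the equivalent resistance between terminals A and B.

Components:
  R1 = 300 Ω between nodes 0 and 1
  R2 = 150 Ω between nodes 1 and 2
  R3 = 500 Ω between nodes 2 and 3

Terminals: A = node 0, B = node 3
Reduce the network between node 0 (A) and node 3 (B) by series/parallel combination:
  Rs1 = R1 + R2 (series, joined only at node 1) = 300 + 150 = 450 Ω
  Rs2 = R3 + Rs1 (series, joined only at node 2) = 500 + 450 = 950 Ω
R_eq = 950 Ω

Final answer: 950 Ω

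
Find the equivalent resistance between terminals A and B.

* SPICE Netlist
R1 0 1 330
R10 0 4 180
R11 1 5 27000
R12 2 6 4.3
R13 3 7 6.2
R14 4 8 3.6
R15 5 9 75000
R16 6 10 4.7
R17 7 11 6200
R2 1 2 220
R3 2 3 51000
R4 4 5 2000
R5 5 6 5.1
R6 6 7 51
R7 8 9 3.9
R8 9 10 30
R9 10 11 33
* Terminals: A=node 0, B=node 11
The network is not a plain series/parallel combination. Inject a 1 A test current into terminal A (node 0) and return it from terminal B (node 11); then R_eq = V_A / (1 A).
Nodal analysis, taking node 11 as the 0 V reference.
Current source I_test pushes 1 A into node 0 and draws it out of node 11.
KCL at each unknown node (sum of currents leaving = 0; resistances in Ω):
  Node 0: (V_0 - V_1)/330 + (V_0 - V_4)/180 - 1 = 0
  Node 1: (V_1 - V_0)/330 + (V_1 - V_2)/220 + (V_1 - V_5)/27000 = 0
  Node 2: (V_2 - V_1)/220 + (V_2 - V_3)/51000 + (V_2 - V_6)/4.3 = 0
  Node 3: (V_3 - V_2)/51000 + (V_3 - V_7)/6.2 = 0
  Node 4: (V_4 - V_0)/180 + (V_4 - V_5)/2000 + (V_4 - V_8)/3.6 = 0
  Node 5: (V_5 - V_1)/27000 + (V_5 - V_4)/2000 + (V_5 - V_6)/5.1 + (V_5 - V_9)/75000 = 0
  Node 6: (V_6 - V_2)/4.3 + (V_6 - V_5)/5.1 + (V_6 - V_7)/51 + (V_6 - V_10)/4.7 = 0
  Node 7: (V_7 - V_3)/6.2 + (V_7 - V_6)/51 + (V_7 - 0)/6200 = 0
  Node 8: (V_8 - V_4)/3.6 + (V_8 - V_9)/3.9 = 0
  Node 9: (V_9 - V_5)/75000 + (V_9 - V_8)/3.9 + (V_9 - V_10)/30 = 0
  Node 10: (V_10 - V_6)/4.7 + (V_10 - V_9)/30 + (V_10 - 0)/33 = 0
Collecting terms (coefficients in siemens):
  0.008586·V_0 - 0.00303·V_1 - 0.005556·V_4 = 1
  0.007613·V_1 - 0.00303·V_0 - 0.004545·V_2 - 0.00003704·V_5 = 0
  0.2371·V_2 - 0.004545·V_1 - 0.00001961·V_3 - 0.2326·V_6 = 0
  0.1613·V_3 - 0.00001961·V_2 - 0.1613·V_7 = 0
  0.2838·V_4 - 0.005556·V_0 - 0.0005·V_5 - 0.2778·V_8 = 0
  0.1966·V_5 - 0.00003704·V_1 - 0.0005·V_4 - 0.1961·V_6 - 0.00001333·V_9 = 0
  0.661·V_6 - 0.2326·V_2 - 0.1961·V_5 - 0.01961·V_7 - 0.2128·V_10 = 0
  0.1811·V_7 - 0.1613·V_3 - 0.01961·V_6 = 0
  0.5342·V_8 - 0.2778·V_4 - 0.2564·V_9 = 0
  0.2898·V_9 - 0.00001333·V_5 - 0.2564·V_8 - 0.03333·V_10 = 0
  0.2764·V_10 - 0.2128·V_6 - 0.03333·V_9 = 0
Solving these 11 simultaneous equations (Gaussian elimination) gives:
  V_0 = 188.9 V, V_1 = 96.48 V, V_2 = 35.37 V, V_3 = 33.89 V
  V_4 = 59.34 V, V_5 = 34.25 V, V_6 = 34.17 V, V_7 = 33.89 V
  V_8 = 56.79 V, V_9 = 54.03 V, V_10 = 32.82 V
R_eq = V_0 / 1 A = 188.9 Ω

Final answer: 188.9 Ω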